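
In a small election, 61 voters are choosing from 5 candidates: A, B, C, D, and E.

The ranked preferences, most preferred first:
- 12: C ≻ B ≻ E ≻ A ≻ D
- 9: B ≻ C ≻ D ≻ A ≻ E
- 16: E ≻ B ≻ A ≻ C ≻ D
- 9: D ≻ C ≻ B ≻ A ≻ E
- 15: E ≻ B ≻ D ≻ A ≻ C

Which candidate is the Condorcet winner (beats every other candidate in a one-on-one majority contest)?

E

E vs A: 43–18
E vs B: 31–30
E vs C: 31–30
E vs D: 43–18
E beats every other candidate.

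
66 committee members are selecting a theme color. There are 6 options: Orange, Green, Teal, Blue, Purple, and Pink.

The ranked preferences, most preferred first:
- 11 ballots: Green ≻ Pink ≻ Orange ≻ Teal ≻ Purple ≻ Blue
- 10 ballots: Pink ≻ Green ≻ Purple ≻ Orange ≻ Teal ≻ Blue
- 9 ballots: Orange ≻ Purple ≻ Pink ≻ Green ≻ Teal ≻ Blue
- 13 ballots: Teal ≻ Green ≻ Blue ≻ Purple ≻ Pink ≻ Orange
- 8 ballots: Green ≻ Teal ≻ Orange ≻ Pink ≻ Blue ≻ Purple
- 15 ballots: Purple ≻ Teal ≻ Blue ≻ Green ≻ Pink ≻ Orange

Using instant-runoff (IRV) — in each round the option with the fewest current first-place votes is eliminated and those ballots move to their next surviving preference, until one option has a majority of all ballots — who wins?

Green

Round 1: Orange 9, Green 19, Teal 13, Blue 0, Purple 15, Pink 10. Blue eliminated.
Round 2: Orange 9, Green 19, Teal 13, Purple 15, Pink 10. Orange eliminated.
Round 3: Green 19, Teal 13, Purple 24, Pink 10. Pink eliminated.
Round 4: Green 29, Teal 13, Purple 24. Teal eliminated.
Round 5: Green 42, Purple 24. Green has a majority (≥34).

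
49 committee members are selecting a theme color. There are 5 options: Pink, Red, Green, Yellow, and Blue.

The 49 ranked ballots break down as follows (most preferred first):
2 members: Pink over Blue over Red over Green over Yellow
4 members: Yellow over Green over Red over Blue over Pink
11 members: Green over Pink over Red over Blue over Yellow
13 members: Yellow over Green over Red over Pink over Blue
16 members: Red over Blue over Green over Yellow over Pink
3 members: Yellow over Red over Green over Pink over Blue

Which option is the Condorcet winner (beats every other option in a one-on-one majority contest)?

Green vs Pink: 47–2
Green vs Red: 28–21
Green vs Yellow: 29–20
Green vs Blue: 31–18
Green beats every other option.

Green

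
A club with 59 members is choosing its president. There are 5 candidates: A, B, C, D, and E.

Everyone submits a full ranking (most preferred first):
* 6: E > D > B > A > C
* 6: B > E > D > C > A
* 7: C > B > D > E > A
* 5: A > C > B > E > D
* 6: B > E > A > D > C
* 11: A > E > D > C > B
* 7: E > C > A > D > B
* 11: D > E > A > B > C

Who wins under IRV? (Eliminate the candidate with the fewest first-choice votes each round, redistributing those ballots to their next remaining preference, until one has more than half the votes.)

Round 1: A 16, B 12, C 7, D 11, E 13. C eliminated.
Round 2: A 16, B 19, D 11, E 13. D eliminated.
Round 3: A 16, B 19, E 24. A eliminated.
Round 4: B 24, E 35. E has a majority (≥30).

E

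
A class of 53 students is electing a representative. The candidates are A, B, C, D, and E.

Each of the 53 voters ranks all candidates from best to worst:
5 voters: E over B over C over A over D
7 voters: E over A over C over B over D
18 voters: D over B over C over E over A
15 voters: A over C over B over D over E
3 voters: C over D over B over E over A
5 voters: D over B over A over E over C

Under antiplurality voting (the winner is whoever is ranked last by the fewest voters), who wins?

Last-place votes: A 21, B 0, C 5, D 12, E 15.

B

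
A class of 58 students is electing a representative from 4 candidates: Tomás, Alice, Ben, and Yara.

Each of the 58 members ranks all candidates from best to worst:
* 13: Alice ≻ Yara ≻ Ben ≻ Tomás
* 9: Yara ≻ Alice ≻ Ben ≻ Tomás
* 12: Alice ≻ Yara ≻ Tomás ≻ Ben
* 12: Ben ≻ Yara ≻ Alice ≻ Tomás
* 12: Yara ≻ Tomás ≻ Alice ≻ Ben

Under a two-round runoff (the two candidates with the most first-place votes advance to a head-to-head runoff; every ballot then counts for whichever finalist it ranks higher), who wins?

Yara

Round 1 first-place votes: Tomás 0, Alice 25, Ben 12, Yara 21. Alice and Yara advance.
Runoff: Alice is ranked above Yara on 25 ballots, Yara above Alice on 33.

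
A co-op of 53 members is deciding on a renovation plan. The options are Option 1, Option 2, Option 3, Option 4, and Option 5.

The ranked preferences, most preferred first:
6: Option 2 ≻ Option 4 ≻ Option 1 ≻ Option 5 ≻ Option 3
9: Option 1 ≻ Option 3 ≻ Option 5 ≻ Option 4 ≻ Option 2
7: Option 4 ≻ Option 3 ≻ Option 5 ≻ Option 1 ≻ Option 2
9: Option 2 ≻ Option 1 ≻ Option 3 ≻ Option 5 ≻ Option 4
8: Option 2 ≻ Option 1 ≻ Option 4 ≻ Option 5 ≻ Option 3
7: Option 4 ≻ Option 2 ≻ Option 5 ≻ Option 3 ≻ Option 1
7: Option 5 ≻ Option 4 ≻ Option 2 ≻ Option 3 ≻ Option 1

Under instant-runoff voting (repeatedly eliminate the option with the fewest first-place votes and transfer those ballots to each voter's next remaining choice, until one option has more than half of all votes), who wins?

Round 1: Option 1 9, Option 2 23, Option 3 0, Option 4 14, Option 5 7. Option 3 eliminated.
Round 2: Option 1 9, Option 2 23, Option 4 14, Option 5 7. Option 5 eliminated.
Round 3: Option 1 9, Option 2 23, Option 4 21. Option 1 eliminated.
Round 4: Option 2 23, Option 4 30. Option 4 has a majority (≥27).

Option 4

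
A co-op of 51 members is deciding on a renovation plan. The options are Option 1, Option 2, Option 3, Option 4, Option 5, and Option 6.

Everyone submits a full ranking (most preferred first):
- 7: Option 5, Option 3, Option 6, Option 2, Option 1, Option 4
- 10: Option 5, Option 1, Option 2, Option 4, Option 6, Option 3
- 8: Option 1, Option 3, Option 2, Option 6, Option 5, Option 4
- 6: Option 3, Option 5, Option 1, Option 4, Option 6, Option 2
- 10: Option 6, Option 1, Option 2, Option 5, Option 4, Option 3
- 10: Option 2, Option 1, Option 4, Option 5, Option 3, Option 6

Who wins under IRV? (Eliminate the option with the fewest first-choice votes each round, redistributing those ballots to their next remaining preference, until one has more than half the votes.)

Round 1: Option 1 8, Option 2 10, Option 3 6, Option 4 0, Option 5 17, Option 6 10. Option 4 eliminated.
Round 2: Option 1 8, Option 2 10, Option 3 6, Option 5 17, Option 6 10. Option 3 eliminated.
Round 3: Option 1 8, Option 2 10, Option 5 23, Option 6 10. Option 1 eliminated.
Round 4: Option 2 18, Option 5 23, Option 6 10. Option 6 eliminated.
Round 5: Option 2 28, Option 5 23. Option 2 has a majority (≥26).

Option 2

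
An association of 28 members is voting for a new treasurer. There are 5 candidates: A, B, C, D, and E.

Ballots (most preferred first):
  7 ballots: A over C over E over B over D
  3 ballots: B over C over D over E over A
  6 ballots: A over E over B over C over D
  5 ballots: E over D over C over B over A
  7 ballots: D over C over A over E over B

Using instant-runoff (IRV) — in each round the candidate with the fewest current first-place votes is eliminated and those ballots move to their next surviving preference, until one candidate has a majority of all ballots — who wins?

D

Round 1: A 13, B 3, C 0, D 7, E 5. C eliminated.
Round 2: A 13, B 3, D 7, E 5. B eliminated.
Round 3: A 13, D 10, E 5. E eliminated.
Round 4: A 13, D 15. D has a majority (≥15).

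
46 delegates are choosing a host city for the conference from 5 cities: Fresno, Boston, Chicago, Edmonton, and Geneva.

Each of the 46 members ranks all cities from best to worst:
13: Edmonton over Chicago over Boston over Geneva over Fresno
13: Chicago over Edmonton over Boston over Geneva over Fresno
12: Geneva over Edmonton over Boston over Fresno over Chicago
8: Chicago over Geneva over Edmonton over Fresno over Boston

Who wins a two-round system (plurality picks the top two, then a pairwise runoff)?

Edmonton

Round 1 first-place votes: Fresno 0, Boston 0, Chicago 21, Edmonton 13, Geneva 12. Chicago and Edmonton advance.
Runoff: Chicago is ranked above Edmonton on 21 ballots, Edmonton above Chicago on 25.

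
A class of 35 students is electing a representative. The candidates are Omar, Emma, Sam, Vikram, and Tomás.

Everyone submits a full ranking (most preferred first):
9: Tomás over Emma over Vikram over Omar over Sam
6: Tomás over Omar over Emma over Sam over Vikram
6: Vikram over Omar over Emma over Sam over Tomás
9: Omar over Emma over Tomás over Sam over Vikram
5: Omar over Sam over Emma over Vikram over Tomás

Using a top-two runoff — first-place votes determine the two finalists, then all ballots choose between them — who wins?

Omar

Round 1 first-place votes: Omar 14, Emma 0, Sam 0, Vikram 6, Tomás 15. Tomás and Omar advance.
Runoff: Tomás is ranked above Omar on 15 ballots, Omar above Tomás on 20.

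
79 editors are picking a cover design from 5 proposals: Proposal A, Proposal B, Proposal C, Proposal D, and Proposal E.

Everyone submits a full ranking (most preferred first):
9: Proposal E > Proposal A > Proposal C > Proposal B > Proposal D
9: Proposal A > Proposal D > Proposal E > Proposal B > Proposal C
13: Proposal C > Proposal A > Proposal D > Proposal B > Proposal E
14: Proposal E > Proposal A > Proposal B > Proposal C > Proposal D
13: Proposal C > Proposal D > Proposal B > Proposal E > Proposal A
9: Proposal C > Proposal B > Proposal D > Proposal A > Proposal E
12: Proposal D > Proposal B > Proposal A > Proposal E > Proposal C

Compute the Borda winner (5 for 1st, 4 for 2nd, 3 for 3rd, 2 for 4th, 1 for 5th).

Proposal A: 9×4 + 9×5 + 13×4 + 14×4 + 13×1 + 9×2 + 12×3 = 256
Proposal B: 9×2 + 9×2 + 13×2 + 14×3 + 13×3 + 9×4 + 12×4 = 227
Proposal C: 9×3 + 9×1 + 13×5 + 14×2 + 13×5 + 9×5 + 12×1 = 251
Proposal D: 9×1 + 9×4 + 13×3 + 14×1 + 13×4 + 9×3 + 12×5 = 237
Proposal E: 9×5 + 9×3 + 13×1 + 14×5 + 13×2 + 9×1 + 12×2 = 214

Proposal A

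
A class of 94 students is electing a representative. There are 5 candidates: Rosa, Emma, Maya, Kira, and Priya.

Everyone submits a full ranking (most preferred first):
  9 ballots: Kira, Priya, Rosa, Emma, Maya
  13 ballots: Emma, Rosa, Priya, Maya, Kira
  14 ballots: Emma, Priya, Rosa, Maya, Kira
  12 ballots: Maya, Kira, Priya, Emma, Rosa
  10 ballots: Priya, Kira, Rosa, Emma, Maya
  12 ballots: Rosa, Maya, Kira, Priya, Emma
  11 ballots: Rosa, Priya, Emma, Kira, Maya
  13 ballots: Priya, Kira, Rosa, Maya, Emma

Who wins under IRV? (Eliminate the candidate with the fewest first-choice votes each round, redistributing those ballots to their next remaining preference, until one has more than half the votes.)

Priya

Round 1: Rosa 23, Emma 27, Maya 12, Kira 9, Priya 23. Kira eliminated.
Round 2: Rosa 23, Emma 27, Maya 12, Priya 32. Maya eliminated.
Round 3: Rosa 23, Emma 27, Priya 44. Rosa eliminated.
Round 4: Emma 27, Priya 67. Priya has a majority (≥48).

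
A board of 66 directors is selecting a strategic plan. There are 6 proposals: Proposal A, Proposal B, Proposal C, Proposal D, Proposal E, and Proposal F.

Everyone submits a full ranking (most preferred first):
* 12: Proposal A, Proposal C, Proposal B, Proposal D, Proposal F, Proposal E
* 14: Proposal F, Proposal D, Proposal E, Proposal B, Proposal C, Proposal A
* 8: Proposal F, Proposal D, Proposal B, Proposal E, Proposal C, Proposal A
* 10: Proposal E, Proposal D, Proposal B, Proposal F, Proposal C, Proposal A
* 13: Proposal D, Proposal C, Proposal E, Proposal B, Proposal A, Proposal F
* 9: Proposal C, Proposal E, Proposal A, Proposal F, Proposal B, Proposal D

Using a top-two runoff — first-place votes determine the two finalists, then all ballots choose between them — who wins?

Round 1 first-place votes: Proposal A 12, Proposal B 0, Proposal C 9, Proposal D 13, Proposal E 10, Proposal F 22. Proposal F and Proposal D advance.
Runoff: Proposal F is ranked above Proposal D on 31 ballots, Proposal D above Proposal F on 35.

Proposal D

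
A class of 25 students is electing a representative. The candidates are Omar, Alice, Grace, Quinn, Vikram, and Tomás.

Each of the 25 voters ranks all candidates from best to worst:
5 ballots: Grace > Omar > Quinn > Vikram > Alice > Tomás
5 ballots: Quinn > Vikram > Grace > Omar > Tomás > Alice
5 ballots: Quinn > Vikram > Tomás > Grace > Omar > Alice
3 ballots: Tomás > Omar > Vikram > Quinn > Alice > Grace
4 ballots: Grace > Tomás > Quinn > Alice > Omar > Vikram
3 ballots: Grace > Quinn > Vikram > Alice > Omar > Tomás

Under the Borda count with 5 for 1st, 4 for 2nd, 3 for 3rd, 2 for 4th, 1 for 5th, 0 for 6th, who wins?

Quinn

Omar: 5×4 + 5×2 + 5×1 + 3×4 + 4×1 + 3×1 = 54
Alice: 5×1 + 5×0 + 5×0 + 3×1 + 4×2 + 3×2 = 22
Grace: 5×5 + 5×3 + 5×2 + 3×0 + 4×5 + 3×5 = 85
Quinn: 5×3 + 5×5 + 5×5 + 3×2 + 4×3 + 3×4 = 95
Vikram: 5×2 + 5×4 + 5×4 + 3×3 + 4×0 + 3×3 = 68
Tomás: 5×0 + 5×1 + 5×3 + 3×5 + 4×4 + 3×0 = 51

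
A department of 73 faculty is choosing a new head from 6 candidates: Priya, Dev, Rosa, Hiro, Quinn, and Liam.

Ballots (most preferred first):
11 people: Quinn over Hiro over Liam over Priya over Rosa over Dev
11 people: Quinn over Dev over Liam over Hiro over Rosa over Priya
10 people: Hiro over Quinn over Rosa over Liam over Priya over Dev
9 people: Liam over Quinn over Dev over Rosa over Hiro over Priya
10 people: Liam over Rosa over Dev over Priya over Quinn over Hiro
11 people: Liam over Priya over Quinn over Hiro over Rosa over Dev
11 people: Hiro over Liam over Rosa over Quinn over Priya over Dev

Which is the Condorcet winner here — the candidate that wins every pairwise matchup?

Liam

Liam vs Priya: 73–0
Liam vs Dev: 62–11
Liam vs Rosa: 63–10
Liam vs Hiro: 41–32
Liam vs Quinn: 41–32
Liam beats every other candidate.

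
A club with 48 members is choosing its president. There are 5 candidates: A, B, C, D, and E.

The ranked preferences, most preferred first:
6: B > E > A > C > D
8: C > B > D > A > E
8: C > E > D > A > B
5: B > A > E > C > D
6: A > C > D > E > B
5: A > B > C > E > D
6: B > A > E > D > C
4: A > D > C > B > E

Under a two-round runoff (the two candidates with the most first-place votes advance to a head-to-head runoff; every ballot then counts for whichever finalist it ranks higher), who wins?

C

Round 1 first-place votes: A 15, B 17, C 16, D 0, E 0. B and C advance.
Runoff: B is ranked above C on 22 ballots, C above B on 26.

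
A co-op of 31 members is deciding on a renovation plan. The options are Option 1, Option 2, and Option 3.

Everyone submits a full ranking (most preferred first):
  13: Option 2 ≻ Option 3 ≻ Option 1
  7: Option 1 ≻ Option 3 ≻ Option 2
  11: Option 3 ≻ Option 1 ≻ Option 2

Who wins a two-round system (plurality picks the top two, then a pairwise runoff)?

Option 3

Round 1 first-place votes: Option 1 7, Option 2 13, Option 3 11. Option 2 and Option 3 advance.
Runoff: Option 2 is ranked above Option 3 on 13 ballots, Option 3 above Option 2 on 18.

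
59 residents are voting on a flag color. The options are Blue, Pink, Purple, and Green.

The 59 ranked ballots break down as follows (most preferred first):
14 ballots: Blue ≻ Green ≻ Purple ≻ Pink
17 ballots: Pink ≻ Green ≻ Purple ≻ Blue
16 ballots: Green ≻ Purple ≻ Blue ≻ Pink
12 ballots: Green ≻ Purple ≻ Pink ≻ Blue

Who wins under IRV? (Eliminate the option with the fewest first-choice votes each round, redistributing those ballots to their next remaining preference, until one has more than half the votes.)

Green

Round 1: Blue 14, Pink 17, Purple 0, Green 28. Purple eliminated.
Round 2: Blue 14, Pink 17, Green 28. Blue eliminated.
Round 3: Pink 17, Green 42. Green has a majority (≥30).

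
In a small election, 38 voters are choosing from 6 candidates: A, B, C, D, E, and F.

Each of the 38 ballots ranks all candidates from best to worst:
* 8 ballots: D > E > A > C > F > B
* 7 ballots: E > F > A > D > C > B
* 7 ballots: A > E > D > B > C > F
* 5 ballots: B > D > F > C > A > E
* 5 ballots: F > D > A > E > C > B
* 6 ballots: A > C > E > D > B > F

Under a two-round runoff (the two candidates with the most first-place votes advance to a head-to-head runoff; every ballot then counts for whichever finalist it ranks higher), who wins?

A

Round 1 first-place votes: A 13, B 5, C 0, D 8, E 7, F 5. A and D advance.
Runoff: A is ranked above D on 20 ballots, D above A on 18.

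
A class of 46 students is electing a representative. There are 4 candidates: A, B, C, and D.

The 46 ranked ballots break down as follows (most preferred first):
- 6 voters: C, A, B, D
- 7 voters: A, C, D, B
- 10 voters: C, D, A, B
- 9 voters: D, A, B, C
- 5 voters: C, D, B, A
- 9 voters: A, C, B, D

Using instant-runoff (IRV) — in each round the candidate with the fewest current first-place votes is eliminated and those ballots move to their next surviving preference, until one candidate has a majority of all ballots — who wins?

Round 1: A 16, B 0, C 21, D 9. B eliminated.
Round 2: A 16, C 21, D 9. D eliminated.
Round 3: A 25, C 21. A has a majority (≥24).

A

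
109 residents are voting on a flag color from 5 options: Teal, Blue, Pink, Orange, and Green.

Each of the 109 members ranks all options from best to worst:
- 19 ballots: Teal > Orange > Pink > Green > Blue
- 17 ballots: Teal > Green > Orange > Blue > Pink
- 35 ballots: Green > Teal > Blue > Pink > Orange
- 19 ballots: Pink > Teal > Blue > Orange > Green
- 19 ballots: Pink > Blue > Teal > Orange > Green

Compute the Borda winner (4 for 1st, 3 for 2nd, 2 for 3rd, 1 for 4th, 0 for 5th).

Teal: 19×4 + 17×4 + 35×3 + 19×3 + 19×2 = 344
Blue: 19×0 + 17×1 + 35×2 + 19×2 + 19×3 = 182
Pink: 19×2 + 17×0 + 35×1 + 19×4 + 19×4 = 225
Orange: 19×3 + 17×2 + 35×0 + 19×1 + 19×1 = 129
Green: 19×1 + 17×3 + 35×4 + 19×0 + 19×0 = 210

Teal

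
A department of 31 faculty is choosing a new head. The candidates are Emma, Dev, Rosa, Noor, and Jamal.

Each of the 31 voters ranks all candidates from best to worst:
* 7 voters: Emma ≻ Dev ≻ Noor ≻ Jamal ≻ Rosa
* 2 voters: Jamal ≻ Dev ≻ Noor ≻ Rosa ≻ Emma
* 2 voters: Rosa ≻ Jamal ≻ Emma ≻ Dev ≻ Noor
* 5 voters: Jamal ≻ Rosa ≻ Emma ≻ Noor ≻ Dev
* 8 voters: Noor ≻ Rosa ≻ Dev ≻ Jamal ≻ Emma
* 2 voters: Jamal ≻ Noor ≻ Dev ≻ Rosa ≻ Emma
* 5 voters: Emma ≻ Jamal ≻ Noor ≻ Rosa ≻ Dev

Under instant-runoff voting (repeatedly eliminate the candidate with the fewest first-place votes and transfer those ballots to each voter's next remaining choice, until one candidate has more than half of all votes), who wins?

Jamal

Round 1: Emma 12, Dev 0, Rosa 2, Noor 8, Jamal 9. Dev eliminated.
Round 2: Emma 12, Rosa 2, Noor 8, Jamal 9. Rosa eliminated.
Round 3: Emma 12, Noor 8, Jamal 11. Noor eliminated.
Round 4: Emma 12, Jamal 19. Jamal has a majority (≥16).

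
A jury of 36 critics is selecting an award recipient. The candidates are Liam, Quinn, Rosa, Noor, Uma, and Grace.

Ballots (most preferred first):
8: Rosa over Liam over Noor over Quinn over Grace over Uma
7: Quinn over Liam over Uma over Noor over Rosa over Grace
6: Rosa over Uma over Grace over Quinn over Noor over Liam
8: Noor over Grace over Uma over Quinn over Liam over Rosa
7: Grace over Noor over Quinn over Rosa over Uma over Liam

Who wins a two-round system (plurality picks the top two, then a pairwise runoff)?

Round 1 first-place votes: Liam 0, Quinn 7, Rosa 14, Noor 8, Uma 0, Grace 7. Rosa and Noor advance.
Runoff: Rosa is ranked above Noor on 14 ballots, Noor above Rosa on 22.

Noor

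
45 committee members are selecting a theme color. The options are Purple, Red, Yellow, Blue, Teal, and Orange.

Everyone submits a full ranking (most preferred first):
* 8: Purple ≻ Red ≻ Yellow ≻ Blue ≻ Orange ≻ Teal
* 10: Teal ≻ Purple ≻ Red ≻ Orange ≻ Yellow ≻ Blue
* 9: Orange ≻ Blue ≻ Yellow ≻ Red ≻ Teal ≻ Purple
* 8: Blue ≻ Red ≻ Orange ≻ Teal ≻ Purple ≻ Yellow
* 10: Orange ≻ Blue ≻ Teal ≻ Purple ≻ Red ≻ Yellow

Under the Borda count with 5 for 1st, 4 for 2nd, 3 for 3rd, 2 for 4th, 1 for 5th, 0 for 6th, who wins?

Purple: 8×5 + 10×4 + 9×0 + 8×1 + 10×2 = 108
Red: 8×4 + 10×3 + 9×2 + 8×4 + 10×1 = 122
Yellow: 8×3 + 10×1 + 9×3 + 8×0 + 10×0 = 61
Blue: 8×2 + 10×0 + 9×4 + 8×5 + 10×4 = 132
Teal: 8×0 + 10×5 + 9×1 + 8×2 + 10×3 = 105
Orange: 8×1 + 10×2 + 9×5 + 8×3 + 10×5 = 147

Orange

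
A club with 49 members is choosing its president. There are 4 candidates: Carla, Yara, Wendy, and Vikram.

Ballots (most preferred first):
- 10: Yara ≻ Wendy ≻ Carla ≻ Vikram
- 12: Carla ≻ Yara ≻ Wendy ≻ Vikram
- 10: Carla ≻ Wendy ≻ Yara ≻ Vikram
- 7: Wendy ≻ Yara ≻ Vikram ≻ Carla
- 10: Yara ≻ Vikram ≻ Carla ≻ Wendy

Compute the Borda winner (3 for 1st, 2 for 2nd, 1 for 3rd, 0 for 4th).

Carla: 10×1 + 12×3 + 10×3 + 7×0 + 10×1 = 86
Yara: 10×3 + 12×2 + 10×1 + 7×2 + 10×3 = 108
Wendy: 10×2 + 12×1 + 10×2 + 7×3 + 10×0 = 73
Vikram: 10×0 + 12×0 + 10×0 + 7×1 + 10×2 = 27

Yara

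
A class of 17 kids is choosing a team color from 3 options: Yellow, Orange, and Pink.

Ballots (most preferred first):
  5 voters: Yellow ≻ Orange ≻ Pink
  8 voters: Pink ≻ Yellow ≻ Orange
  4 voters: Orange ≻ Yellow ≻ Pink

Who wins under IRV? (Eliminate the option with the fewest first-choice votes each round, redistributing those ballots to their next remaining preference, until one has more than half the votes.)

Round 1: Yellow 5, Orange 4, Pink 8. Orange eliminated.
Round 2: Yellow 9, Pink 8. Yellow has a majority (≥9).

Yellow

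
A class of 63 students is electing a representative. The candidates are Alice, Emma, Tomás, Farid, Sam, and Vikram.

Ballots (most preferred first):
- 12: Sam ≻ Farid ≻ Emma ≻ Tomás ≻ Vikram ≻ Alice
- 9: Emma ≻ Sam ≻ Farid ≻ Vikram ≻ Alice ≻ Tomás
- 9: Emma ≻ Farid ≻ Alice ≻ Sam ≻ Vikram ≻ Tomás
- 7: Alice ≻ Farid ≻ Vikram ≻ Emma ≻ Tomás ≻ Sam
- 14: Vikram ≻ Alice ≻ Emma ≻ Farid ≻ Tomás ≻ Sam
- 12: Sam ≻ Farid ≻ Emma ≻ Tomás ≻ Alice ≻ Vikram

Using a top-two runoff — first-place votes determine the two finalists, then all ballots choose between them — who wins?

Emma

Round 1 first-place votes: Alice 7, Emma 18, Tomás 0, Farid 0, Sam 24, Vikram 14. Sam and Emma advance.
Runoff: Sam is ranked above Emma on 24 ballots, Emma above Sam on 39.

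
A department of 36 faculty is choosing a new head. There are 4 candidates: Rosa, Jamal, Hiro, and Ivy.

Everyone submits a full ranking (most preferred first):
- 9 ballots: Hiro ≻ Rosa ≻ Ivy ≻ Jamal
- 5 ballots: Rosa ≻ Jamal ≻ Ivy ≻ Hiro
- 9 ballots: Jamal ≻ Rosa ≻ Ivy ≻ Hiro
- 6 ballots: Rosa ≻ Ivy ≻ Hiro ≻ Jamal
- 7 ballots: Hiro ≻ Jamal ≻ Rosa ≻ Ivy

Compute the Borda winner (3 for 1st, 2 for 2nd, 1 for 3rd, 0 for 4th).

Rosa: 9×2 + 5×3 + 9×2 + 6×3 + 7×1 = 76
Jamal: 9×0 + 5×2 + 9×3 + 6×0 + 7×2 = 51
Hiro: 9×3 + 5×0 + 9×0 + 6×1 + 7×3 = 54
Ivy: 9×1 + 5×1 + 9×1 + 6×2 + 7×0 = 35

Rosa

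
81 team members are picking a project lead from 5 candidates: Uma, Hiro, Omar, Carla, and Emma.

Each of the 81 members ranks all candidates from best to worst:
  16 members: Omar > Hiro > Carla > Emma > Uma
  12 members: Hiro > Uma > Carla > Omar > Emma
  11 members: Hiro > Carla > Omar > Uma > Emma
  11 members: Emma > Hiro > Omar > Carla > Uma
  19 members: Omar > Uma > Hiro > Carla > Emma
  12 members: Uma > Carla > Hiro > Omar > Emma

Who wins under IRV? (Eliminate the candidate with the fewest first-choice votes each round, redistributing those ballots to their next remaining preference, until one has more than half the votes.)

Round 1: Uma 12, Hiro 23, Omar 35, Carla 0, Emma 11. Carla eliminated.
Round 2: Uma 12, Hiro 23, Omar 35, Emma 11. Emma eliminated.
Round 3: Uma 12, Hiro 34, Omar 35. Uma eliminated.
Round 4: Hiro 46, Omar 35. Hiro has a majority (≥41).

Hiro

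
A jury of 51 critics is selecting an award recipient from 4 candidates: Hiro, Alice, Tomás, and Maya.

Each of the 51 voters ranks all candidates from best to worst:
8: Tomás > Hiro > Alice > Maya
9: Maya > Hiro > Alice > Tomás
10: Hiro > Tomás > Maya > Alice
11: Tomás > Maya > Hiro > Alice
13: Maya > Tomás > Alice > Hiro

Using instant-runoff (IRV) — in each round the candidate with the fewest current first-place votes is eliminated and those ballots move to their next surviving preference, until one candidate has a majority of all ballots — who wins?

Tomás

Round 1: Hiro 10, Alice 0, Tomás 19, Maya 22. Alice eliminated.
Round 2: Hiro 10, Tomás 19, Maya 22. Hiro eliminated.
Round 3: Tomás 29, Maya 22. Tomás has a majority (≥26).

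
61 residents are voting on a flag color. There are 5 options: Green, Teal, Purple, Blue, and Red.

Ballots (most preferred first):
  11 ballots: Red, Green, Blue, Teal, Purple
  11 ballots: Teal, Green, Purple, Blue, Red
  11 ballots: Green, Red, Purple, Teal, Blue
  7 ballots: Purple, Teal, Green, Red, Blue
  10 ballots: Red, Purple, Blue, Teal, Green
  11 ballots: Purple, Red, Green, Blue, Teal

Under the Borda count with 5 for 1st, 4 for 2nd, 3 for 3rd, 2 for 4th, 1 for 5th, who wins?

Green: 11×4 + 11×4 + 11×5 + 7×3 + 10×1 + 11×3 = 207
Teal: 11×2 + 11×5 + 11×2 + 7×4 + 10×2 + 11×1 = 158
Purple: 11×1 + 11×3 + 11×3 + 7×5 + 10×4 + 11×5 = 207
Blue: 11×3 + 11×2 + 11×1 + 7×1 + 10×3 + 11×2 = 125
Red: 11×5 + 11×1 + 11×4 + 7×2 + 10×5 + 11×4 = 218

Red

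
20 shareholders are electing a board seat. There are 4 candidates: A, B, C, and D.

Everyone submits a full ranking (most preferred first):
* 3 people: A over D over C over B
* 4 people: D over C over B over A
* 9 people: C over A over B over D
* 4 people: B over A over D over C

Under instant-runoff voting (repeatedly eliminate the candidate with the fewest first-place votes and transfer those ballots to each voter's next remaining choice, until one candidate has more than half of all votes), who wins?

Round 1: A 3, B 4, C 9, D 4. A eliminated.
Round 2: B 4, C 9, D 7. B eliminated.
Round 3: C 9, D 11. D has a majority (≥11).

D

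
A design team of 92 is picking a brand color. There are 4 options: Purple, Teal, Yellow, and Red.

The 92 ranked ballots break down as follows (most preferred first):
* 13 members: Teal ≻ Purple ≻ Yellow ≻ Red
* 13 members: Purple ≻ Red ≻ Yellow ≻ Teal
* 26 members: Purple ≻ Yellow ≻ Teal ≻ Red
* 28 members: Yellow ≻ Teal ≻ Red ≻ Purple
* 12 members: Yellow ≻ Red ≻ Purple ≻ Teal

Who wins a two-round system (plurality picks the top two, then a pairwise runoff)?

Round 1 first-place votes: Purple 39, Teal 13, Yellow 40, Red 0. Yellow and Purple advance.
Runoff: Yellow is ranked above Purple on 40 ballots, Purple above Yellow on 52.

Purple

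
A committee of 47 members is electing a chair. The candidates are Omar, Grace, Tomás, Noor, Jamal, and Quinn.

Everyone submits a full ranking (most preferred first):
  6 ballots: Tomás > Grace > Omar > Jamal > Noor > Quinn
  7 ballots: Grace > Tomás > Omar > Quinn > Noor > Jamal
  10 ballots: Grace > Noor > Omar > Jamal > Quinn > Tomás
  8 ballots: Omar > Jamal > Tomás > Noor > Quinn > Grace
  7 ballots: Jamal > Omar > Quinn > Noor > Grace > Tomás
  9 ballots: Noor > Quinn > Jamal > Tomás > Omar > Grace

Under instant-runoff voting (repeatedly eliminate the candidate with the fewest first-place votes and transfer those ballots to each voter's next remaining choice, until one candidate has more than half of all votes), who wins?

Omar

Round 1: Omar 8, Grace 17, Tomás 6, Noor 9, Jamal 7, Quinn 0. Quinn eliminated.
Round 2: Omar 8, Grace 17, Tomás 6, Noor 9, Jamal 7. Tomás eliminated.
Round 3: Omar 8, Grace 23, Noor 9, Jamal 7. Jamal eliminated.
Round 4: Omar 15, Grace 23, Noor 9. Noor eliminated.
Round 5: Omar 24, Grace 23. Omar has a majority (≥24).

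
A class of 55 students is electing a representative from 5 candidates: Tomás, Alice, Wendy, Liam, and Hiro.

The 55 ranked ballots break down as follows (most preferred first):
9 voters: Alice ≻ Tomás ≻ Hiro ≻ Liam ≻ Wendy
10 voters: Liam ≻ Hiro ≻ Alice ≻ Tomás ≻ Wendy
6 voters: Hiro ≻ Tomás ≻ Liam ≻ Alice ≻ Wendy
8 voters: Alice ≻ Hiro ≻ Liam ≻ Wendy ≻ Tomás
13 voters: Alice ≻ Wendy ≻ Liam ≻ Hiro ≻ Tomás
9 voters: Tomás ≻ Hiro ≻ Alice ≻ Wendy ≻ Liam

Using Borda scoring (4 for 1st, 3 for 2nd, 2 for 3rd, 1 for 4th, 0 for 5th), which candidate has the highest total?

Alice

Tomás: 9×3 + 10×1 + 6×3 + 8×0 + 13×0 + 9×4 = 91
Alice: 9×4 + 10×2 + 6×1 + 8×4 + 13×4 + 9×2 = 164
Wendy: 9×0 + 10×0 + 6×0 + 8×1 + 13×3 + 9×1 = 56
Liam: 9×1 + 10×4 + 6×2 + 8×2 + 13×2 + 9×0 = 103
Hiro: 9×2 + 10×3 + 6×4 + 8×3 + 13×1 + 9×3 = 136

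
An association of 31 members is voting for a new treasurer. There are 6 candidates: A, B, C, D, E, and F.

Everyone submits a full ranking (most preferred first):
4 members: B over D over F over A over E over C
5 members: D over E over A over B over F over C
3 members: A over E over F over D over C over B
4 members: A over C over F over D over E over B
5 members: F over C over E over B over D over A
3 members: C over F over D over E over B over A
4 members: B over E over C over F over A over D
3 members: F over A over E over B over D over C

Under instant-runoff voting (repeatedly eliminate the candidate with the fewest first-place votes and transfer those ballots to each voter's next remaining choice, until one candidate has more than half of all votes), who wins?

Round 1: A 7, B 8, C 3, D 5, E 0, F 8. E eliminated.
Round 2: A 7, B 8, C 3, D 5, F 8. C eliminated.
Round 3: A 7, B 8, D 5, F 11. D eliminated.
Round 4: A 12, B 8, F 11. B eliminated.
Round 5: A 12, F 19. F has a majority (≥16).

F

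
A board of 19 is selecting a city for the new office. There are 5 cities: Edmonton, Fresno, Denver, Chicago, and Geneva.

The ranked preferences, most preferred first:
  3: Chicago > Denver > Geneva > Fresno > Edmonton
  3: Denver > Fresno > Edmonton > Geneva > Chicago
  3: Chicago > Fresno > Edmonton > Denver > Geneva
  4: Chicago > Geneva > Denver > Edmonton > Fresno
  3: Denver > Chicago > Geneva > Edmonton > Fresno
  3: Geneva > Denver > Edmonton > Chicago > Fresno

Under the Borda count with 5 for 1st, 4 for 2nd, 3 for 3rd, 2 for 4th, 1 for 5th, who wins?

Denver

Edmonton: 3×1 + 3×3 + 3×3 + 4×2 + 3×2 + 3×3 = 44
Fresno: 3×2 + 3×4 + 3×4 + 4×1 + 3×1 + 3×1 = 40
Denver: 3×4 + 3×5 + 3×2 + 4×3 + 3×5 + 3×4 = 72
Chicago: 3×5 + 3×1 + 3×5 + 4×5 + 3×4 + 3×2 = 71
Geneva: 3×3 + 3×2 + 3×1 + 4×4 + 3×3 + 3×5 = 58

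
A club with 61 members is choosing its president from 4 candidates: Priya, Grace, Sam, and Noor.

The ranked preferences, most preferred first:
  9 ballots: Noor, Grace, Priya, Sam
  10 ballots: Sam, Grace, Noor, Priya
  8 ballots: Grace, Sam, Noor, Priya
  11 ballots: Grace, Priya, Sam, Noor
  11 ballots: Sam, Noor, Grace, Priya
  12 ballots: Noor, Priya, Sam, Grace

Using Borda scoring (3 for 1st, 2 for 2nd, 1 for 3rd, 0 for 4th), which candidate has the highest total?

Priya: 9×1 + 10×0 + 8×0 + 11×2 + 11×0 + 12×2 = 55
Grace: 9×2 + 10×2 + 8×3 + 11×3 + 11×1 + 12×0 = 106
Sam: 9×0 + 10×3 + 8×2 + 11×1 + 11×3 + 12×1 = 102
Noor: 9×3 + 10×1 + 8×1 + 11×0 + 11×2 + 12×3 = 103

Grace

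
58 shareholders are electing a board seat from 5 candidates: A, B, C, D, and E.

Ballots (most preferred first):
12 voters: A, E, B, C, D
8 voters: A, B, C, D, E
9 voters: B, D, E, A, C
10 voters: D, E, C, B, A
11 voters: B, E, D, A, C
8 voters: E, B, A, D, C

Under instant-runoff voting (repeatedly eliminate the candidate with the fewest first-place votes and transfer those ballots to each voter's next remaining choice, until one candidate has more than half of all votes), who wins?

Round 1: A 20, B 20, C 0, D 10, E 8. C eliminated.
Round 2: A 20, B 20, D 10, E 8. E eliminated.
Round 3: A 20, B 28, D 10. D eliminated.
Round 4: A 20, B 38. B has a majority (≥30).

B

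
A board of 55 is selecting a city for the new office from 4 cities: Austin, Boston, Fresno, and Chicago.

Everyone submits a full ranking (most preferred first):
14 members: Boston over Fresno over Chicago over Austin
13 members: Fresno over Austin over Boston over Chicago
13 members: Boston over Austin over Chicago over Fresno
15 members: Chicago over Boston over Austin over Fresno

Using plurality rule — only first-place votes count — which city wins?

First-place votes: Austin 0, Boston 27, Fresno 13, Chicago 15.

Boston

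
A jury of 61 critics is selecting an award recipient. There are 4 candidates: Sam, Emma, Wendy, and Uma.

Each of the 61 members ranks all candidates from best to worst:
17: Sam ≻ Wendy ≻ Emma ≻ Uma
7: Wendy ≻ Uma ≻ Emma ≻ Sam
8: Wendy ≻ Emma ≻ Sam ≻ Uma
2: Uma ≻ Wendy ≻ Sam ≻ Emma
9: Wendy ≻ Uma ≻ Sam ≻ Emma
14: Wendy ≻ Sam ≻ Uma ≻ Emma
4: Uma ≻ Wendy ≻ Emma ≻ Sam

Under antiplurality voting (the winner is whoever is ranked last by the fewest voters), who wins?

Last-place votes: Sam 11, Emma 25, Wendy 0, Uma 25.

Wendy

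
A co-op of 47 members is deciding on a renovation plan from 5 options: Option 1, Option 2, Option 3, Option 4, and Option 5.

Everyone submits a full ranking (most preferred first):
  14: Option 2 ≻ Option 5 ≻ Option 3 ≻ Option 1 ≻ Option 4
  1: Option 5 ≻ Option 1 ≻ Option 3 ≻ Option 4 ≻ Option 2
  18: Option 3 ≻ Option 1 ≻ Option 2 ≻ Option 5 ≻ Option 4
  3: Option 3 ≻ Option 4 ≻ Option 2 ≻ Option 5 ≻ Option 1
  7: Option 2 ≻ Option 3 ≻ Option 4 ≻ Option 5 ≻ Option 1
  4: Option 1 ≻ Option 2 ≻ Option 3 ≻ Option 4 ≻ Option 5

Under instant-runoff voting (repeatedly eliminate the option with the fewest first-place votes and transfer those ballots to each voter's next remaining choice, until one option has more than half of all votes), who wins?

Round 1: Option 1 4, Option 2 21, Option 3 21, Option 4 0, Option 5 1. Option 4 eliminated.
Round 2: Option 1 4, Option 2 21, Option 3 21, Option 5 1. Option 5 eliminated.
Round 3: Option 1 5, Option 2 21, Option 3 21. Option 1 eliminated.
Round 4: Option 2 25, Option 3 22. Option 2 has a majority (≥24).

Option 2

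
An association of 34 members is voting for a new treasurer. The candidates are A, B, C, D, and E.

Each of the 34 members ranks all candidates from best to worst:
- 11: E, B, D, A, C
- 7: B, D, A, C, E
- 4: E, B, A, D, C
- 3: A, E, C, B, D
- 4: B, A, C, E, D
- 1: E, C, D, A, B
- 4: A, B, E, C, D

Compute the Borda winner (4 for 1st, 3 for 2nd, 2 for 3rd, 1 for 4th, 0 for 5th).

A: 11×1 + 7×2 + 4×2 + 3×4 + 4×3 + 1×1 + 4×4 = 74
B: 11×3 + 7×4 + 4×3 + 3×1 + 4×4 + 1×0 + 4×3 = 104
C: 11×0 + 7×1 + 4×0 + 3×2 + 4×2 + 1×3 + 4×1 = 28
D: 11×2 + 7×3 + 4×1 + 3×0 + 4×0 + 1×2 + 4×0 = 49
E: 11×4 + 7×0 + 4×4 + 3×3 + 4×1 + 1×4 + 4×2 = 85

B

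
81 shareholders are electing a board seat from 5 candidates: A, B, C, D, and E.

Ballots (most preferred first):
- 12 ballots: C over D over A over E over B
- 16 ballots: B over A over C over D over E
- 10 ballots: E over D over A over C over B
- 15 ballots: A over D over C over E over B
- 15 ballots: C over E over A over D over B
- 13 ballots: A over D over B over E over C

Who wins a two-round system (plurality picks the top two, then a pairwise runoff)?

Round 1 first-place votes: A 28, B 16, C 27, D 0, E 10. A and C advance.
Runoff: A is ranked above C on 54 ballots, C above A on 27.

A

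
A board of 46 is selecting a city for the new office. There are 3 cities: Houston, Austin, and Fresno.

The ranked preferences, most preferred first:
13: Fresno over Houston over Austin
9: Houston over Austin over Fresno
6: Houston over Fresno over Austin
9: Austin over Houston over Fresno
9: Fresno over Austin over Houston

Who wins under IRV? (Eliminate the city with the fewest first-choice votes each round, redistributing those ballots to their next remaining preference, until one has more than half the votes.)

Houston

Round 1: Houston 15, Austin 9, Fresno 22. Austin eliminated.
Round 2: Houston 24, Fresno 22. Houston has a majority (≥24).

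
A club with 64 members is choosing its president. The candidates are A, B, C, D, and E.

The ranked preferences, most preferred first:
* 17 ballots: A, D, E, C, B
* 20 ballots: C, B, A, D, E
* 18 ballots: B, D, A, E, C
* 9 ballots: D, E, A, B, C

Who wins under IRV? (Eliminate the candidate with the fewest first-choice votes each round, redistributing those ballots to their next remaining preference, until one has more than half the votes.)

Round 1: A 17, B 18, C 20, D 9, E 0. E eliminated.
Round 2: A 17, B 18, C 20, D 9. D eliminated.
Round 3: A 26, B 18, C 20. B eliminated.
Round 4: A 44, C 20. A has a majority (≥33).

A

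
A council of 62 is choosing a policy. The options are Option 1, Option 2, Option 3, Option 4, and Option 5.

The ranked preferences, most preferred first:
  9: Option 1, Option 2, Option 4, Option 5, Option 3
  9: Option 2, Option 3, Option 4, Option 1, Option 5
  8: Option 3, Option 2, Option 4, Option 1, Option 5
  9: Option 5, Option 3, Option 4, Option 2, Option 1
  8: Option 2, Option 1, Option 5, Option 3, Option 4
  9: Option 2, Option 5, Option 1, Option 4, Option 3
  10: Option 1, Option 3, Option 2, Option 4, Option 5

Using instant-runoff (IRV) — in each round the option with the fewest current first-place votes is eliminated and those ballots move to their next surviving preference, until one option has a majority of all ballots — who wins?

Option 2

Round 1: Option 1 19, Option 2 26, Option 3 8, Option 4 0, Option 5 9. Option 4 eliminated.
Round 2: Option 1 19, Option 2 26, Option 3 8, Option 5 9. Option 3 eliminated.
Round 3: Option 1 19, Option 2 34, Option 5 9. Option 2 has a majority (≥32).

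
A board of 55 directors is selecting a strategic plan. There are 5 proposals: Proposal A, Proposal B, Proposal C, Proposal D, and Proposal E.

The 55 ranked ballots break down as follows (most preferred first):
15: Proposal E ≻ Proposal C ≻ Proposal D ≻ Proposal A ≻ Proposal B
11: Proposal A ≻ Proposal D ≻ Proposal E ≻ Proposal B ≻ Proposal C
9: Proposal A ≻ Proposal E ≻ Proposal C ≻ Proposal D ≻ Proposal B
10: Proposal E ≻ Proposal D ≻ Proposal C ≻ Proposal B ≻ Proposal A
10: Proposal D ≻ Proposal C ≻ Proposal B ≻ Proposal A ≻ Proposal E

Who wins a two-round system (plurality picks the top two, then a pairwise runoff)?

Proposal A

Round 1 first-place votes: Proposal A 20, Proposal B 0, Proposal C 0, Proposal D 10, Proposal E 25. Proposal E and Proposal A advance.
Runoff: Proposal E is ranked above Proposal A on 25 ballots, Proposal A above Proposal E on 30.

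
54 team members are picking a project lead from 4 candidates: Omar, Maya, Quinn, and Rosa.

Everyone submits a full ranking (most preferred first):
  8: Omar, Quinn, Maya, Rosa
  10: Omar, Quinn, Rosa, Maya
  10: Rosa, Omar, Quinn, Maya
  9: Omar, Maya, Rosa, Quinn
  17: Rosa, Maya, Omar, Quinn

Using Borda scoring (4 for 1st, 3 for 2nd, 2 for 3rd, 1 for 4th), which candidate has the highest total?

Omar

Omar: 8×4 + 10×4 + 10×3 + 9×4 + 17×2 = 172
Maya: 8×2 + 10×1 + 10×1 + 9×3 + 17×3 = 114
Quinn: 8×3 + 10×3 + 10×2 + 9×1 + 17×1 = 100
Rosa: 8×1 + 10×2 + 10×4 + 9×2 + 17×4 = 154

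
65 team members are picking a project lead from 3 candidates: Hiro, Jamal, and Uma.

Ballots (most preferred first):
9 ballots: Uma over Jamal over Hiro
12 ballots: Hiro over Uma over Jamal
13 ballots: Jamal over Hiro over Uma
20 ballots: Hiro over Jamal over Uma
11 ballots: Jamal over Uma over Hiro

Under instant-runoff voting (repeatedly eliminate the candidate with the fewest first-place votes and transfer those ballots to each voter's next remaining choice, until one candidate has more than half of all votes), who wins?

Round 1: Hiro 32, Jamal 24, Uma 9. Uma eliminated.
Round 2: Hiro 32, Jamal 33. Jamal has a majority (≥33).

Jamal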